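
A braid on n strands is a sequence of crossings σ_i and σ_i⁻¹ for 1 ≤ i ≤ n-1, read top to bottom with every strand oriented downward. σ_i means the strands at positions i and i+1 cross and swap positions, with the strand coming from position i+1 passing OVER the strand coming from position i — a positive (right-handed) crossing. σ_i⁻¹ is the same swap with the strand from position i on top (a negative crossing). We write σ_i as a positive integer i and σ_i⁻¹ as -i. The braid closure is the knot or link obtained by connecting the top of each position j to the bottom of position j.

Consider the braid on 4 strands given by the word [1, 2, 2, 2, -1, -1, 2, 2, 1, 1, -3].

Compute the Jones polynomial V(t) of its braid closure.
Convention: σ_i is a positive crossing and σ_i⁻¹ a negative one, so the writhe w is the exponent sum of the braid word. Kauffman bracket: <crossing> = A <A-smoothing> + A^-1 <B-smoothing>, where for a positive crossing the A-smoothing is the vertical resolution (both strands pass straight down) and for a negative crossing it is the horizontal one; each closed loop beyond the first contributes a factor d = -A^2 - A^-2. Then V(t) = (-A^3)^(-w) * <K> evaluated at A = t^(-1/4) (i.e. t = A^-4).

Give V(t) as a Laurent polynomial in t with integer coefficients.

The presented braid s1 s2 s2 s2 s1^-1 s1^-1 s2 s2 s1 s1 s3^-1 on 4 strands reduces by inverse Markov moves (closure unchanged at each step):
  Destabilize: the word has the form β·s3^-1 where s3^-1 occurs only as the final letter (β ∈ B_3); drop it and the last strand → 3 strands.
Reduced to β = s1 s2 s2 s2 s1^-1 s1^-1 s2 s2 s1 s1 on 3 strands, 10 crossings.
Compute on β:
Braid: s1 s2 s2 s2 s1^-1 s1^-1 s2 s2 s1 s1 on 3 strands, 10 crossings.
Writhe w = (#positive) - (#negative) = 8 - 2 = 6.
Computing the Kauffman bracket via state sum. There are 2^10 = 1024 states.
Each crossing splits two ways (0=vertical, 1=horizontal). The state's weight is A^(#A-smoothings - #B-smoothings) * d^(loops - 1).
Tabulate the states by total A-exponent and number of loops L (A-exp: L × count):
  A^10: L=3 ×1
  A^8: L=2 ×7, L=4 ×3
  A^6: L=1 ×10, L=3 ×32, L=5 ×3
  A^4: L=2 ×76, L=4 ×43, L=6 ×1
  A^2: L=1 ×51, L=3 ×132, L=5 ×27
  A^0: L=2 ×135, L=4 ×109, L=6 ×8
  A^-2: L=3 ×161, L=5 ×48, L=7 ×1
  A^-4: L=4 ×109, L=6 ×11
  A^-6: L=5 ×44, L=7 ×1
  A^-8: L=6 ×10
  A^-10: L=7 ×1
Each group contributes A^e * Σ count * d^(L-1):
Powers of d = -A^2 - A^-2: d^2 = A^4 + 2 + A^-4; d^3 = -A^6 - 3*A^2 - 3*A^-2 - A^-6; d^4 = A^8 + 4*A^4 + 6 + 4*A^-4 + A^-8; d^5 = -A^10 - 5*A^6 - 10*A^2 - 10*A^-2 - 5*A^-6 - A^-10; d^6 = A^12 + 6*A^8 + 15*A^4 + 20 + 15*A^-4 + 6*A^-8 + A^-12.
  A^10 * (d^2) = A^14 + 2*A^10 + A^6
  A^8 * (7*d + 3*d^3) = -3*A^14 - 16*A^10 - 16*A^6 - 3*A^2
  A^6 * (10 + 32*d^2 + 3*d^4) = 3*A^14 + 44*A^10 + 92*A^6 + 44*A^2 + 3*A^-2
  A^4 * (76*d + 43*d^3 + d^5) = -A^14 - 48*A^10 - 215*A^6 - 215*A^2 - 48*A^-2 - A^-6
  A^2 * (51 + 132*d^2 + 27*d^4) = 27*A^10 + 240*A^6 + 477*A^2 + 240*A^-2 + 27*A^-6
  A^0 * (135*d + 109*d^3 + 8*d^5) = -8*A^10 - 149*A^6 - 542*A^2 - 542*A^-2 - 149*A^-6 - 8*A^-10
  A^-2 * (161*d^2 + 48*d^4 + d^6) = A^10 + 54*A^6 + 368*A^2 + 630*A^-2 + 368*A^-6 + 54*A^-10 + A^-14
  A^-4 * (109*d^3 + 11*d^5) = -11*A^6 - 164*A^2 - 437*A^-2 - 437*A^-6 - 164*A^-10 - 11*A^-14
  A^-6 * (44*d^4 + d^6) = A^6 + 50*A^2 + 191*A^-2 + 284*A^-6 + 191*A^-10 + 50*A^-14 + A^-18
  A^-8 * (10*d^5) = -10*A^2 - 50*A^-2 - 100*A^-6 - 100*A^-10 - 50*A^-14 - 10*A^-18
  A^-10 * (d^6) = A^2 + 6*A^-2 + 15*A^-6 + 20*A^-10 + 15*A^-14 + 6*A^-18 + A^-22
Summing the groups: <K> = 2*A^10 - 3*A^6 + 6*A^2 - 7*A^-2 + 7*A^-6 - 7*A^-10 + 5*A^-14 - 3*A^-18 + A^-22
Normalise by the writhe: (-A^3)^(-w) = (-A^3)^(-6) = A^-18, so f(A) = A^-18 * <K> = 2*A^-8 - 3*A^-12 + 6*A^-16 - 7*A^-20 + 7*A^-24 - 7*A^-28 + 5*A^-32 - 3*A^-36 + A^-40.
Substitute A = t^(-1/4), i.e. A^e → t^(-e/4): V(t) = t^10 - 3*t^9 + 5*t^8 - 7*t^7 + 7*t^6 - 7*t^5 + 6*t^4 - 3*t^3 + 2*t^2

Answer: t^10 - 3*t^9 + 5*t^8 - 7*t^7 + 7*t^6 - 7*t^5 + 6*t^4 - 3*t^3 + 2*t^2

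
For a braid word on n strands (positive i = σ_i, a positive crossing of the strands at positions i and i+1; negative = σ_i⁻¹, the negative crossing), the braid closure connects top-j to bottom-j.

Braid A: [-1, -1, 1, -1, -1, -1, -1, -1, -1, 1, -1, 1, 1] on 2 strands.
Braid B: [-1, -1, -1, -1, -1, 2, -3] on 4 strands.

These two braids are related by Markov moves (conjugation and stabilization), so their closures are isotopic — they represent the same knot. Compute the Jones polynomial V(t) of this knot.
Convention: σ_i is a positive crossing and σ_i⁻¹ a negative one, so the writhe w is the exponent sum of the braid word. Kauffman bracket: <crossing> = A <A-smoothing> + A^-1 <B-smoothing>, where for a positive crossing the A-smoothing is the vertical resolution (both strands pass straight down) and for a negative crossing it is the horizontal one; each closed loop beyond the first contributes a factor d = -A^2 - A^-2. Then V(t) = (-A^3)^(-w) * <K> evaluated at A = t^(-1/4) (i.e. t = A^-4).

Markov-equivalent braids have isotopic closures, hence identical knot invariants. Strip the Markov moves from each word to reach a common short braid β, then compute V(t) once on β.
Braid A: s1^-1 s1^-1 s1 s1^-1 s1^-1 s1^-1 s1^-1 s1^-1 s1^-1 s1 s1^-1 s1 s1 on 2 strands reduces by inverse Markov moves (closure unchanged at each step):
  Deconjugate: the word is γ·β·γ⁻¹ with γ = s1^-1 s1^-1 (prefix) and γ⁻¹ = s1 s1 (suffix); strip both.
  Deconjugate: the word is γ·β·γ⁻¹ with γ = s1 s1^-1 (prefix) and γ⁻¹ = s1 s1^-1 (suffix); strip both.
Reduced to β = s1^-1 s1^-1 s1^-1 s1^-1 s1^-1 on 2 strands, 5 crossings.
Braid B: s1^-1 s1^-1 s1^-1 s1^-1 s1^-1 s2 s3^-1 on 4 strands reduces by inverse Markov moves (closure unchanged at each step):
  Destabilize: the word has the form β·s3^-1 where s3^-1 occurs only as the final letter (β ∈ B_3); drop it and the last strand → 3 strands.
  Destabilize: the word has the form β·s2 where s2 occurs only as the final letter (β ∈ B_2); drop it and the last strand → 2 strands.
Reduced to β = s1^-1 s1^-1 s1^-1 s1^-1 s1^-1 on 2 strands, 5 crossings.
Both give the same β = s1^-1 s1^-1 s1^-1 s1^-1 s1^-1 on 2 strands, so one state sum suffices:
Braid: s1^-1 s1^-1 s1^-1 s1^-1 s1^-1 on 2 strands, 5 crossings.
Writhe w = (#positive) - (#negative) = 0 - 5 = -5.
Enumerate smoothing states for the bracket polynomial. There are 2^5 = 32 states.
Smooth each crossing (0=||, 1=⌣⌢); contribution A^(Σ sign_k(1-2s_k)) * d^(L-1).
  state 00000: A-exp=-5, loops=2, term = A^-5 * d^1
  state 00001: A-exp=-3, loops=1, term = A^-3 * d^0
  state 00010: A-exp=-3, loops=1, term = A^-3 * d^0
  state 00011: A-exp=-1, loops=2, term = A^-1 * d^1
  state 00100: A-exp=-3, loops=1, term = A^-3 * d^0
  state 00101: A-exp=-1, loops=2, term = A^-1 * d^1
  state 00110: A-exp=-1, loops=2, term = A^-1 * d^1
  state 00111: A-exp=+1, loops=3, term = A^1 * d^2
  state 01000: A-exp=-3, loops=1, term = A^-3 * d^0
  state 01001: A-exp=-1, loops=2, term = A^-1 * d^1
  state 01010: A-exp=-1, loops=2, term = A^-1 * d^1
  state 01011: A-exp=+1, loops=3, term = A^1 * d^2
  state 01100: A-exp=-1, loops=2, term = A^-1 * d^1
  state 01101: A-exp=+1, loops=3, term = A^1 * d^2
  state 01110: A-exp=+1, loops=3, term = A^1 * d^2
  state 01111: A-exp=+3, loops=4, term = A^3 * d^3
  state 10000: A-exp=-3, loops=1, term = A^-3 * d^0
  state 10001: A-exp=-1, loops=2, term = A^-1 * d^1
  state 10010: A-exp=-1, loops=2, term = A^-1 * d^1
  state 10011: A-exp=+1, loops=3, term = A^1 * d^2
  state 10100: A-exp=-1, loops=2, term = A^-1 * d^1
  state 10101: A-exp=+1, loops=3, term = A^1 * d^2
  state 10110: A-exp=+1, loops=3, term = A^1 * d^2
  state 10111: A-exp=+3, loops=4, term = A^3 * d^3
  state 11000: A-exp=-1, loops=2, term = A^-1 * d^1
  state 11001: A-exp=+1, loops=3, term = A^1 * d^2
  state 11010: A-exp=+1, loops=3, term = A^1 * d^2
  state 11011: A-exp=+3, loops=4, term = A^3 * d^3
  state 11100: A-exp=+1, loops=3, term = A^1 * d^2
  state 11101: A-exp=+3, loops=4, term = A^3 * d^3
  state 11110: A-exp=+3, loops=4, term = A^3 * d^3
  state 11111: A-exp=+5, loops=5, term = A^5 * d^4
Collect the terms by A-exponent (count of states per loop number):
Powers of d = -A^2 - A^-2: d^2 = A^4 + 2 + A^-4; d^3 = -A^6 - 3*A^2 - 3*A^-2 - A^-6; d^4 = A^8 + 4*A^4 + 6 + 4*A^-4 + A^-8.
  A^5 * (d^4) = A^13 + 4*A^9 + 6*A^5 + 4*A + A^-3
  A^3 * (5*d^3) = -5*A^9 - 15*A^5 - 15*A - 5*A^-3
  A^1 * (10*d^2) = 10*A^5 + 20*A + 10*A^-3
  A^-1 * (10*d) = -10*A - 10*A^-3
  A^-3 * (5) = 5*A^-3
  A^-5 * (d) = -A^-3 - A^-7
Summing the groups: <K> = A^13 - A^9 + A^5 - A - A^-7
Normalise by the writhe: (-A^3)^(-w) = (-A^3)^(5) = -A^15, so f(A) = -A^15 * <K> = -A^28 + A^24 - A^20 + A^16 + A^8.
Substitute A = t^(-1/4), i.e. A^e → t^(-e/4): V(t) = t^-2 + t^-4 - t^-5 + t^-6 - t^-7

Answer: t^-2 + t^-4 - t^-5 + t^-6 - t^-7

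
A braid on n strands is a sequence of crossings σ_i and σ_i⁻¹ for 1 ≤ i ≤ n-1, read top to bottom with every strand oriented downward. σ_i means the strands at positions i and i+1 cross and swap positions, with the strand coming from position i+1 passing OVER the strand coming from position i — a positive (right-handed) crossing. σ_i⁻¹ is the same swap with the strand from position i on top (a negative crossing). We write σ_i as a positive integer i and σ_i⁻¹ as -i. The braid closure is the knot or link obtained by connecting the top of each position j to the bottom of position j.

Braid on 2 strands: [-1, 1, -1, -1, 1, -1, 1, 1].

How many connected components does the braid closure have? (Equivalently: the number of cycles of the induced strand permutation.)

2

Derivation:
Track the strand permutation on 2 strands, starting from identity.
  step 1: s1^-1 swaps positions 1,2 -> [2 1]
  step 2: s1 swaps positions 1,2 -> [1 2]
  step 3: s1^-1 swaps positions 1,2 -> [2 1]
  step 4: s1^-1 swaps positions 1,2 -> [1 2]
  step 5: s1 swaps positions 1,2 -> [2 1]
  step 6: s1^-1 swaps positions 1,2 -> [1 2]
  step 7: s1 swaps positions 1,2 -> [2 1]
  step 8: s1 swaps positions 1,2 -> [1 2]
Final permutation (position -> original strand): [1 2]
Closure components = cycle count of this permutation = 2.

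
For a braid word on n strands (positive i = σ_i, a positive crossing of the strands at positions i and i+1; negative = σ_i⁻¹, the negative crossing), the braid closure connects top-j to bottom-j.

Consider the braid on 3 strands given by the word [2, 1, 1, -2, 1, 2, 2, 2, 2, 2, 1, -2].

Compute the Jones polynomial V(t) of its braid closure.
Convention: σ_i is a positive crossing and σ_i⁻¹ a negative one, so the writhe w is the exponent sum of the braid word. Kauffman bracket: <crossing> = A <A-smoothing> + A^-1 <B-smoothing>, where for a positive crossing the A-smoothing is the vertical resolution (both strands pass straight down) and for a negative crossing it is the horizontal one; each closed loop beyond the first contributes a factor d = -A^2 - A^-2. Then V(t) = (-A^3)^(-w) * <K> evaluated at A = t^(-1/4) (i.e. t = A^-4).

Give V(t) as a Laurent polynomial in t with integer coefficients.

The presented braid s2 s1 s1 s2^-1 s1 s2 s2 s2 s2 s2 s1 s2^-1 on 3 strands reduces by inverse Markov moves (closure unchanged at each step):
  Deconjugate: the word is γ·β·γ⁻¹ with γ = s2 (prefix) and γ⁻¹ = s2^-1 (suffix); strip both.
Reduced to β = s1 s1 s2^-1 s1 s2 s2 s2 s2 s2 s1 on 3 strands, 10 crossings.
Compute on β:
Braid: s1 s1 s2^-1 s1 s2 s2 s2 s2 s2 s1 on 3 strands, 10 crossings.
Writhe w = (#positive) - (#negative) = 9 - 1 = 8.
Computing the Kauffman bracket via state sum. There are 2^10 = 1024 states.
Smooth each crossing (0=||, 1=⌣⌢); contribution A^(Σ sign_k(1-2s_k)) * d^(L-1).
Tabulate the states by total A-exponent and number of loops L (A-exp: L × count):
  A^10: L=2 ×1
  A^8: L=1 ×4, L=3 ×6
  A^6: L=2 ×35, L=4 ×10
  A^4: L=1 ×35, L=3 ×75, L=5 ×10
  A^2: L=2 ×115, L=4 ×90, L=6 ×5
  A^0: L=3 ×185, L=5 ×66, L=7 ×1
  A^-2: L=4 ×180, L=6 ×30
  A^-4: L=5 ×112, L=7 ×8
  A^-6: L=6 ×44, L=8 ×1
  A^-8: L=7 ×10
  A^-10: L=8 ×1
Each group contributes A^e * Σ count * d^(L-1):
Powers of d = -A^2 - A^-2: d^2 = A^4 + 2 + A^-4; d^3 = -A^6 - 3*A^2 - 3*A^-2 - A^-6; d^4 = A^8 + 4*A^4 + 6 + 4*A^-4 + A^-8; d^5 = -A^10 - 5*A^6 - 10*A^2 - 10*A^-2 - 5*A^-6 - A^-10; d^6 = A^12 + 6*A^8 + 15*A^4 + 20 + 15*A^-4 + 6*A^-8 + A^-12; d^7 = -A^14 - 7*A^10 - 21*A^6 - 35*A^2 - 35*A^-2 - 21*A^-6 - 7*A^-10 - A^-14.
  A^10 * (d) = -A^12 - A^8
  A^8 * (4 + 6*d^2) = 6*A^12 + 16*A^8 + 6*A^4
  A^6 * (35*d + 10*d^3) = -10*A^12 - 65*A^8 - 65*A^4 - 10
  A^4 * (35 + 75*d^2 + 10*d^4) = 10*A^12 + 115*A^8 + 245*A^4 + 115 + 10*A^-4
  A^2 * (115*d + 90*d^3 + 5*d^5) = -5*A^12 - 115*A^8 - 435*A^4 - 435 - 115*A^-4 - 5*A^-8
  A^0 * (185*d^2 + 66*d^4 + d^6) = A^12 + 72*A^8 + 464*A^4 + 786 + 464*A^-4 + 72*A^-8 + A^-12
  A^-2 * (180*d^3 + 30*d^5) = -30*A^8 - 330*A^4 - 840 - 840*A^-4 - 330*A^-8 - 30*A^-12
  A^-4 * (112*d^4 + 8*d^6) = 8*A^8 + 160*A^4 + 568 + 832*A^-4 + 568*A^-8 + 160*A^-12 + 8*A^-16
  A^-6 * (44*d^5 + d^7) = -A^8 - 51*A^4 - 241 - 475*A^-4 - 475*A^-8 - 241*A^-12 - 51*A^-16 - A^-20
  A^-8 * (10*d^6) = 10*A^4 + 60 + 150*A^-4 + 200*A^-8 + 150*A^-12 + 60*A^-16 + 10*A^-20
  A^-10 * (d^7) = -A^4 - 7 - 21*A^-4 - 35*A^-8 - 35*A^-12 - 21*A^-16 - 7*A^-20 - A^-24
Summing the groups: <K> = A^12 - A^8 + 3*A^4 - 4 + 5*A^-4 - 5*A^-8 + 5*A^-12 - 4*A^-16 + 2*A^-20 - A^-24
Normalise by the writhe: (-A^3)^(-w) = (-A^3)^(-8) = A^-24, so f(A) = A^-24 * <K> = A^-12 - A^-16 + 3*A^-20 - 4*A^-24 + 5*A^-28 - 5*A^-32 + 5*A^-36 - 4*A^-40 + 2*A^-44 - A^-48.
Substitute A = t^(-1/4), i.e. A^e → t^(-e/4): V(t) = -t^12 + 2*t^11 - 4*t^10 + 5*t^9 - 5*t^8 + 5*t^7 - 4*t^6 + 3*t^5 - t^4 + t^3

Answer: -t^12 + 2*t^11 - 4*t^10 + 5*t^9 - 5*t^8 + 5*t^7 - 4*t^6 + 3*t^5 - t^4 + t^3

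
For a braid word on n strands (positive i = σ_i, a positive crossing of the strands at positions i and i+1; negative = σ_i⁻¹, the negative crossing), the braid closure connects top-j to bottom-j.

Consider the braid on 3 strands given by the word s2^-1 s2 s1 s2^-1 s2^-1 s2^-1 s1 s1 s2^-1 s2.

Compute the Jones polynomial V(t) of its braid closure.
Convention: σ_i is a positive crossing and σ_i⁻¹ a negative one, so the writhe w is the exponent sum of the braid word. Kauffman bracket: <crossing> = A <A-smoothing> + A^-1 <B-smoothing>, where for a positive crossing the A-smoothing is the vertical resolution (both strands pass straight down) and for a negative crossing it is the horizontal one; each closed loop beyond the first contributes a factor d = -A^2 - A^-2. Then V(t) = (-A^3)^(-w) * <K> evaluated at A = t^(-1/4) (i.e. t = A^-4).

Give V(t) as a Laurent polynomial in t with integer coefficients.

-t^3 + t^2 - t + 3 - t^-1 + t^-2 - t^-3

Derivation:
The presented braid s2^-1 s2 s1 s2^-1 s2^-1 s2^-1 s1 s1 s2^-1 s2 on 3 strands reduces by inverse Markov moves (closure unchanged at each step):
  Deconjugate: the word is γ·β·γ⁻¹ with γ = s2^-1 s2 (prefix) and γ⁻¹ = s2^-1 s2 (suffix); strip both.
Reduced to β = s1 s2^-1 s2^-1 s2^-1 s1 s1 on 3 strands, 6 crossings.
Compute on β:
Braid: s1 s2^-1 s2^-1 s2^-1 s1 s1 on 3 strands, 6 crossings.
Writhe w = (#positive) - (#negative) = 3 - 3 = 0.
Computing the Kauffman bracket via state sum. There are 2^6 = 64 states.
For each crossing: s=0 is the vertical smoothing, s=1 horizontal. Crossing k contributes A^(sign_k * (1 - 2*s_k)); loop factor d = -A^2 - A^-2.
Tabulate the states by total A-exponent and number of loops L (A-exp: L × count):
  A^6: L=4 ×1
  A^4: L=3 ×6
  A^2: L=2 ×12, L=4 ×3
  A^0: L=1 ×9, L=3 ×10, L=5 ×1
  A^-2: L=2 ×12, L=4 ×3
  A^-4: L=3 ×6
  A^-6: L=4 ×1
Each group contributes A^e * Σ count * d^(L-1):
Powers of d = -A^2 - A^-2: d^2 = A^4 + 2 + A^-4; d^3 = -A^6 - 3*A^2 - 3*A^-2 - A^-6; d^4 = A^8 + 4*A^4 + 6 + 4*A^-4 + A^-8.
  A^6 * (d^3) = -A^12 - 3*A^8 - 3*A^4 - 1
  A^4 * (6*d^2) = 6*A^8 + 12*A^4 + 6
  A^2 * (12*d + 3*d^3) = -3*A^8 - 21*A^4 - 21 - 3*A^-4
  A^0 * (9 + 10*d^2 + d^4) = A^8 + 14*A^4 + 35 + 14*A^-4 + A^-8
  A^-2 * (12*d + 3*d^3) = -3*A^4 - 21 - 21*A^-4 - 3*A^-8
  A^-4 * (6*d^2) = 6 + 12*A^-4 + 6*A^-8
  A^-6 * (d^3) = -1 - 3*A^-4 - 3*A^-8 - A^-12
Summing the groups: <K> = -A^12 + A^8 - A^4 + 3 - A^-4 + A^-8 - A^-12
Normalise by the writhe: (-A^3)^(-w) = (-A^3)^(0) = 1, so f(A) = 1 * <K> = -A^12 + A^8 - A^4 + 3 - A^-4 + A^-8 - A^-12.
Substitute A = t^(-1/4), i.e. A^e → t^(-e/4): V(t) = -t^3 + t^2 - t + 3 - t^-1 + t^-2 - t^-3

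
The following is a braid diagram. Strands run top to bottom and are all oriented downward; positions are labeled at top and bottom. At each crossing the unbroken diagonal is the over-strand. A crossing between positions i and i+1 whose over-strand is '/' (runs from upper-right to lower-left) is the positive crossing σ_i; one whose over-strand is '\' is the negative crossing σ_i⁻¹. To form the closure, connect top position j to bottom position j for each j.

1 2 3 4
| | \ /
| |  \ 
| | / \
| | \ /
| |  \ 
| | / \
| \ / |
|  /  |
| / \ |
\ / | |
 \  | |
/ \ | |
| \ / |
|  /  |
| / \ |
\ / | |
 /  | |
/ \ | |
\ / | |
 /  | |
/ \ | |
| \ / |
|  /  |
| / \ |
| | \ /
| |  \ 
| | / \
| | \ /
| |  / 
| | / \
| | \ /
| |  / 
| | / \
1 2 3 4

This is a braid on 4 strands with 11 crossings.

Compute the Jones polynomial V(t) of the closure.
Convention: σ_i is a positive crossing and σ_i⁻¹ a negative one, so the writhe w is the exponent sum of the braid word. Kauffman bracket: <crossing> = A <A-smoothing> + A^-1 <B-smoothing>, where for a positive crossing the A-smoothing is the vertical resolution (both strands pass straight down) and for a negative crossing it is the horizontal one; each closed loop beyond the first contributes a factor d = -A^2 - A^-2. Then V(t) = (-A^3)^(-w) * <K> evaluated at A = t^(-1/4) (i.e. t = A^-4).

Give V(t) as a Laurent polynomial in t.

Reading the diagram top to bottom ('/'-over between positions i,i+1 = s_i, '\'-over = s_i^-1): braid word = s3^-1 s3^-1 s2 s1^-1 s2 s1 s1 s2 s3^-1 s3 s3.
The presented braid s3^-1 s3^-1 s2 s1^-1 s2 s1 s1 s2 s3^-1 s3 s3 on 4 strands reduces by inverse Markov moves (closure unchanged at each step):
  Deconjugate: the word is γ·β·γ⁻¹ with γ = s3^-1 s3^-1 (prefix) and γ⁻¹ = s3 s3 (suffix); strip both.
  Destabilize: the word has the form β·s3^-1 where s3^-1 occurs only as the final letter (β ∈ B_3); drop it and the last strand → 3 strands.
Reduced to β = s2 s1^-1 s2 s1 s1 s2 on 3 strands, 6 crossings.
Compute on β:
Braid: s2 s1^-1 s2 s1 s1 s2 on 3 strands, 6 crossings.
Writhe w = (#positive) - (#negative) = 5 - 1 = 4.
State-sum expansion of <K>. There are 2^6 = 64 states.
Each crossing splits two ways (0=vertical, 1=horizontal). The state's weight is A^(#A-smoothings - #B-smoothings) * d^(loops - 1).
Tabulate the states by total A-exponent and number of loops L (A-exp: L × count):
  A^6: L=2 ×1
  A^4: L=1 ×3, L=3 ×3
  A^2: L=2 ×14, L=4 ×1
  A^0: L=1 ×10, L=3 ×10
  A^-2: L=2 ×13, L=4 ×2
  A^-4: L=3 ×6
  A^-6: L=4 ×1
Each group contributes A^e * Σ count * d^(L-1):
Powers of d = -A^2 - A^-2: d^2 = A^4 + 2 + A^-4; d^3 = -A^6 - 3*A^2 - 3*A^-2 - A^-6.
  A^6 * (d) = -A^8 - A^4
  A^4 * (3 + 3*d^2) = 3*A^8 + 9*A^4 + 3
  A^2 * (14*d + d^3) = -A^8 - 17*A^4 - 17 - A^-4
  A^0 * (10 + 10*d^2) = 10*A^4 + 30 + 10*A^-4
  A^-2 * (13*d + 2*d^3) = -2*A^4 - 19 - 19*A^-4 - 2*A^-8
  A^-4 * (6*d^2) = 6 + 12*A^-4 + 6*A^-8
  A^-6 * (d^3) = -1 - 3*A^-4 - 3*A^-8 - A^-12
Summing the groups: <K> = A^8 - A^4 + 2 - A^-4 + A^-8 - A^-12
Normalise by the writhe: (-A^3)^(-w) = (-A^3)^(-4) = A^-12, so f(A) = A^-12 * <K> = A^-4 - A^-8 + 2*A^-12 - A^-16 + A^-20 - A^-24.
Substitute A = t^(-1/4), i.e. A^e → t^(-e/4): V(t) = -t^6 + t^5 - t^4 + 2*t^3 - t^2 + t

Answer: -t^6 + t^5 - t^4 + 2*t^3 - t^2 + t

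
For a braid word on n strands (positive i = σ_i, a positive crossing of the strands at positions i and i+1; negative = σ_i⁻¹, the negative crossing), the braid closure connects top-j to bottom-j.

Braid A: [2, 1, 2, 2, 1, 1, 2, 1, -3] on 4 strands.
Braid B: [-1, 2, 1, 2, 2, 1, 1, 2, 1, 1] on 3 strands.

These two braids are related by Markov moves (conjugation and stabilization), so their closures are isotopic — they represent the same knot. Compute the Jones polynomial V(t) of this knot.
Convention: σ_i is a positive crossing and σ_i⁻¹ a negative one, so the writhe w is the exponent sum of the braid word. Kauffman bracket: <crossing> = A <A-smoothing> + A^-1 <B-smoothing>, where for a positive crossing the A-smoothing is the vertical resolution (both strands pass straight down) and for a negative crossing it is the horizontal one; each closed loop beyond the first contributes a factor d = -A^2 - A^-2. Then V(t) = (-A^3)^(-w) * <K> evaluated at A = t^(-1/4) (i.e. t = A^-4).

-t^8 + t^5 + t^3

Derivation:
Markov-equivalent braids have isotopic closures, hence identical knot invariants. Strip the Markov moves from each word to reach a common short braid β, then compute V(t) once on β.
Braid A: s2 s1 s2 s2 s1 s1 s2 s1 s3^-1 on 4 strands reduces by inverse Markov moves (closure unchanged at each step):
  Destabilize: the word has the form β·s3^-1 where s3^-1 occurs only as the final letter (β ∈ B_3); drop it and the last strand → 3 strands.
Reduced to β = s2 s1 s2 s2 s1 s1 s2 s1 on 3 strands, 8 crossings.
Braid B: s1^-1 s2 s1 s2 s2 s1 s1 s2 s1 s1 on 3 strands reduces by inverse Markov moves (closure unchanged at each step):
  Deconjugate: the word is γ·β·γ⁻¹ with γ = s1^-1 (prefix) and γ⁻¹ = s1 (suffix); strip both.
Reduced to β = s2 s1 s2 s2 s1 s1 s2 s1 on 3 strands, 8 crossings.
Both give the same β = s2 s1 s2 s2 s1 s1 s2 s1 on 3 strands, so one state sum suffices:
Braid: s2 s1 s2 s2 s1 s1 s2 s1 on 3 strands, 8 crossings.
Writhe w = (#positive) - (#negative) = 8 - 0 = 8.
Enumerate smoothing states for the bracket polynomial. There are 2^8 = 256 states.
Smooth each crossing (0=||, 1=⌣⌢); contribution A^(Σ sign_k(1-2s_k)) * d^(L-1).
Tabulate the states by total A-exponent and number of loops L (A-exp: L × count):
  A^8: L=3 ×1
  A^6: L=2 ×8
  A^4: L=1 ×16, L=3 ×12
  A^2: L=2 ×48, L=4 ×8
  A^0: L=1 ×17, L=3 ×51, L=5 ×2
  A^-2: L=2 ×34, L=4 ×22
  A^-4: L=1 ×4, L=3 ×21, L=5 ×3
  A^-6: L=2 ×4, L=4 ×4
  A^-8: L=3 ×1
Each group contributes A^e * Σ count * d^(L-1):
Powers of d = -A^2 - A^-2: d^2 = A^4 + 2 + A^-4; d^3 = -A^6 - 3*A^2 - 3*A^-2 - A^-6; d^4 = A^8 + 4*A^4 + 6 + 4*A^-4 + A^-8.
  A^8 * (d^2) = A^12 + 2*A^8 + A^4
  A^6 * (8*d) = -8*A^8 - 8*A^4
  A^4 * (16 + 12*d^2) = 12*A^8 + 40*A^4 + 12
  A^2 * (48*d + 8*d^3) = -8*A^8 - 72*A^4 - 72 - 8*A^-4
  A^0 * (17 + 51*d^2 + 2*d^4) = 2*A^8 + 59*A^4 + 131 + 59*A^-4 + 2*A^-8
  A^-2 * (34*d + 22*d^3) = -22*A^4 - 100 - 100*A^-4 - 22*A^-8
  A^-4 * (4 + 21*d^2 + 3*d^4) = 3*A^4 + 33 + 64*A^-4 + 33*A^-8 + 3*A^-12
  A^-6 * (4*d + 4*d^3) = -4 - 16*A^-4 - 16*A^-8 - 4*A^-12
  A^-8 * (d^2) = A^-4 + 2*A^-8 + A^-12
Summing the groups: <K> = A^12 + A^4 - A^-8
Normalise by the writhe: (-A^3)^(-w) = (-A^3)^(-8) = A^-24, so f(A) = A^-24 * <K> = A^-12 + A^-20 - A^-32.
Substitute A = t^(-1/4), i.e. A^e → t^(-e/4): V(t) = -t^8 + t^5 + t^3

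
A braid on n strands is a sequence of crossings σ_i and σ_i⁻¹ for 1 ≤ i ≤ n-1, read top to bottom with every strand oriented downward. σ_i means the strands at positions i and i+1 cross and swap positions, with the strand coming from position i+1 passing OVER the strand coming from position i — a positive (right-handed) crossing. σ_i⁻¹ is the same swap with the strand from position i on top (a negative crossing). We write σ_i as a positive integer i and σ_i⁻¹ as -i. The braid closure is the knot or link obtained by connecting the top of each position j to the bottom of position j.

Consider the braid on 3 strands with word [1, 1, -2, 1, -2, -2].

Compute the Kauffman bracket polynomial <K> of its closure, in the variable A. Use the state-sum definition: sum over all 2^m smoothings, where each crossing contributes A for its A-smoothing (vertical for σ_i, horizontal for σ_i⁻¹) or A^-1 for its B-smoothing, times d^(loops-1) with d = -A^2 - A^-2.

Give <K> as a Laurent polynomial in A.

Braid: s1 s1 s2^-1 s1 s2^-1 s2^-1 on 3 strands, 6 crossings.
Writhe w = (#positive) - (#negative) = 3 - 3 = 0.
Computing the Kauffman bracket via state sum. There are 2^6 = 64 states.
Smooth each crossing (0=||, 1=⌣⌢); contribution A^(Σ sign_k(1-2s_k)) * d^(L-1).
Tabulate the states by total A-exponent and number of loops L (A-exp: L × count):
  A^6: L=4 ×1
  A^4: L=3 ×6
  A^2: L=2 ×14, L=4 ×1
  A^0: L=1 ×13, L=3 ×7
  A^-2: L=2 ×14, L=4 ×1
  A^-4: L=3 ×6
  A^-6: L=4 ×1
Each group contributes A^e * Σ count * d^(L-1):
Powers of d = -A^2 - A^-2: d^2 = A^4 + 2 + A^-4; d^3 = -A^6 - 3*A^2 - 3*A^-2 - A^-6.
  A^6 * (d^3) = -A^12 - 3*A^8 - 3*A^4 - 1
  A^4 * (6*d^2) = 6*A^8 + 12*A^4 + 6
  A^2 * (14*d + d^3) = -A^8 - 17*A^4 - 17 - A^-4
  A^0 * (13 + 7*d^2) = 7*A^4 + 27 + 7*A^-4
  A^-2 * (14*d + d^3) = -A^4 - 17 - 17*A^-4 - A^-8
  A^-4 * (6*d^2) = 6 + 12*A^-4 + 6*A^-8
  A^-6 * (d^3) = -1 - 3*A^-4 - 3*A^-8 - A^-12
Summing the groups: <K> = -A^12 + 2*A^8 - 2*A^4 + 3 - 2*A^-4 + 2*A^-8 - A^-12

Answer: -A^12 + 2*A^8 - 2*A^4 + 3 - 2*A^-4 + 2*A^-8 - A^-12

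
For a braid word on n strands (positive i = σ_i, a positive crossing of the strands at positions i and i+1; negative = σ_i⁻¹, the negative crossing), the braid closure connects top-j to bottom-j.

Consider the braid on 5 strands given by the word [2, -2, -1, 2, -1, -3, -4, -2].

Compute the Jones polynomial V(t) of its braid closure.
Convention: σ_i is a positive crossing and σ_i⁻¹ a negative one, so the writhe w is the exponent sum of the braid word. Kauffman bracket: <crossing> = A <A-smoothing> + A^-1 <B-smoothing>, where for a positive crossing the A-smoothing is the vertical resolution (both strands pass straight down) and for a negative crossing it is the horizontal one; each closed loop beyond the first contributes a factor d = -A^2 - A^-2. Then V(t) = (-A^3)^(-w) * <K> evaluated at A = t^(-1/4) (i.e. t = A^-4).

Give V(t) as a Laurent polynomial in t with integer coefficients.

1

Derivation:
The presented braid s2 s2^-1 s1^-1 s2 s1^-1 s3^-1 s4^-1 s2^-1 on 5 strands reduces by inverse Markov moves (closure unchanged at each step):
  Deconjugate: the word is γ·β·γ⁻¹ with γ = s2 (prefix) and γ⁻¹ = s2^-1 (suffix); strip both.
  Destabilize: the word has the form β·s4^-1 where s4^-1 occurs only as the final letter (β ∈ B_4); drop it and the last strand → 4 strands.
  Destabilize: the word has the form β·s3^-1 where s3^-1 occurs only as the final letter (β ∈ B_3); drop it and the last strand → 3 strands.
Reduced to β = s2^-1 s1^-1 s2 s1^-1 on 3 strands, 4 crossings.
Compute on β:
Braid: s2^-1 s1^-1 s2 s1^-1 on 3 strands, 4 crossings.
Writhe w = (#positive) - (#negative) = 1 - 3 = -2.
Computing the Kauffman bracket via state sum. There are 2^4 = 16 states.
Each crossing splits two ways (0=vertical, 1=horizontal). The state's weight is A^(#A-smoothings - #B-smoothings) * d^(loops - 1).
  state 0000: A-exp=-2, loops=3, term = A^-2 * d^2
  state 0001: A-exp=+0, loops=2, term = A^0 * d^1
  state 0010: A-exp=-4, loops=2, term = A^-4 * d^1
  state 0011: A-exp=-2, loops=1, term = A^-2 * d^0
  state 0100: A-exp=+0, loops=2, term = A^0 * d^1
  state 0101: A-exp=+2, loops=3, term = A^2 * d^2
  state 0110: A-exp=-2, loops=1, term = A^-2 * d^0
  state 0111: A-exp=+0, loops=2, term = A^0 * d^1
  state 1000: A-exp=+0, loops=2, term = A^0 * d^1
  state 1001: A-exp=+2, loops=1, term = A^2 * d^0
  state 1010: A-exp=-2, loops=3, term = A^-2 * d^2
  state 1011: A-exp=+0, loops=2, term = A^0 * d^1
  state 1100: A-exp=+2, loops=1, term = A^2 * d^0
  state 1101: A-exp=+4, loops=2, term = A^4 * d^1
  state 1110: A-exp=+0, loops=2, term = A^0 * d^1
  state 1111: A-exp=+2, loops=1, term = A^2 * d^0
Collect the terms by A-exponent (count of states per loop number):
Powers of d = -A^2 - A^-2: d^2 = A^4 + 2 + A^-4.
  A^4 * (d) = -A^6 - A^2
  A^2 * (3 + d^2) = A^6 + 5*A^2 + A^-2
  A^0 * (6*d) = -6*A^2 - 6*A^-2
  A^-2 * (2 + 2*d^2) = 2*A^2 + 6*A^-2 + 2*A^-6
  A^-4 * (d) = -A^-2 - A^-6
Summing the groups: <K> = A^-6
Normalise by the writhe: (-A^3)^(-w) = (-A^3)^(2) = A^6, so f(A) = A^6 * <K> = 1.
Substitute A = t^(-1/4), i.e. A^e → t^(-e/4): V(t) = 1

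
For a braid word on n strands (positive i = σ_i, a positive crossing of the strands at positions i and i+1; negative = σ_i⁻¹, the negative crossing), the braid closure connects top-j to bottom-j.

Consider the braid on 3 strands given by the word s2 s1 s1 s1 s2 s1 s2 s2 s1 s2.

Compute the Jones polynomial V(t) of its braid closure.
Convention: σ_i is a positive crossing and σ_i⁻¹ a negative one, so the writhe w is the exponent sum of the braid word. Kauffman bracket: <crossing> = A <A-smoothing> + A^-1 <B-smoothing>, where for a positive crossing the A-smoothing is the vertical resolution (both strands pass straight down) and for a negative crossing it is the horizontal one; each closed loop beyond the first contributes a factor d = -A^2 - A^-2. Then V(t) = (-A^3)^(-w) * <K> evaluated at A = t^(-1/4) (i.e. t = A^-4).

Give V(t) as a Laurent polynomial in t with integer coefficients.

Braid: s2 s1 s1 s1 s2 s1 s2 s2 s1 s2 on 3 strands, 10 crossings.
Writhe w = (#positive) - (#negative) = 10 - 0 = 10.
Enumerate smoothing states for the bracket polynomial. There are 2^10 = 1024 states.
Smooth each crossing (0=||, 1=⌣⌢); contribution A^(Σ sign_k(1-2s_k)) * d^(L-1).
Tabulate the states by total A-exponent and number of loops L (A-exp: L × count):
  A^10: L=3 ×1
  A^8: L=2 ×10
  A^6: L=1 ×25, L=3 ×20
  A^4: L=2 ×100, L=4 ×20
  A^2: L=1 ×36, L=3 ×164, L=5 ×10
  A^0: L=2 ×108, L=4 ×142, L=6 ×2
  A^-2: L=1 ×12, L=3 ×129, L=5 ×69
  A^-4: L=2 ×24, L=4 ×78, L=6 ×18
  A^-6: L=3 ×19, L=5 ×24, L=7 ×2
  A^-8: L=4 ×7, L=6 ×3
  A^-10: L=5 ×1
Each group contributes A^e * Σ count * d^(L-1):
Powers of d = -A^2 - A^-2: d^2 = A^4 + 2 + A^-4; d^3 = -A^6 - 3*A^2 - 3*A^-2 - A^-6; d^4 = A^8 + 4*A^4 + 6 + 4*A^-4 + A^-8; d^5 = -A^10 - 5*A^6 - 10*A^2 - 10*A^-2 - 5*A^-6 - A^-10; d^6 = A^12 + 6*A^8 + 15*A^4 + 20 + 15*A^-4 + 6*A^-8 + A^-12.
  A^10 * (d^2) = A^14 + 2*A^10 + A^6
  A^8 * (10*d) = -10*A^10 - 10*A^6
  A^6 * (25 + 20*d^2) = 20*A^10 + 65*A^6 + 20*A^2
  A^4 * (100*d + 20*d^3) = -20*A^10 - 160*A^6 - 160*A^2 - 20*A^-2
  A^2 * (36 + 164*d^2 + 10*d^4) = 10*A^10 + 204*A^6 + 424*A^2 + 204*A^-2 + 10*A^-6
  A^0 * (108*d + 142*d^3 + 2*d^5) = -2*A^10 - 152*A^6 - 554*A^2 - 554*A^-2 - 152*A^-6 - 2*A^-10
  A^-2 * (12 + 129*d^2 + 69*d^4) = 69*A^6 + 405*A^2 + 684*A^-2 + 405*A^-6 + 69*A^-10
  A^-4 * (24*d + 78*d^3 + 18*d^5) = -18*A^6 - 168*A^2 - 438*A^-2 - 438*A^-6 - 168*A^-10 - 18*A^-14
  A^-6 * (19*d^2 + 24*d^4 + 2*d^6) = 2*A^6 + 36*A^2 + 145*A^-2 + 222*A^-6 + 145*A^-10 + 36*A^-14 + 2*A^-18
  A^-8 * (7*d^3 + 3*d^5) = -3*A^2 - 22*A^-2 - 51*A^-6 - 51*A^-10 - 22*A^-14 - 3*A^-18
  A^-10 * (d^4) = A^-2 + 4*A^-6 + 6*A^-10 + 4*A^-14 + A^-18
Summing the groups: <K> = A^14 + A^6 - A^-10
Normalise by the writhe: (-A^3)^(-w) = (-A^3)^(-10) = A^-30, so f(A) = A^-30 * <K> = A^-16 + A^-24 - A^-40.
Substitute A = t^(-1/4), i.e. A^e → t^(-e/4): V(t) = -t^10 + t^6 + t^4

Answer: -t^10 + t^6 + t^4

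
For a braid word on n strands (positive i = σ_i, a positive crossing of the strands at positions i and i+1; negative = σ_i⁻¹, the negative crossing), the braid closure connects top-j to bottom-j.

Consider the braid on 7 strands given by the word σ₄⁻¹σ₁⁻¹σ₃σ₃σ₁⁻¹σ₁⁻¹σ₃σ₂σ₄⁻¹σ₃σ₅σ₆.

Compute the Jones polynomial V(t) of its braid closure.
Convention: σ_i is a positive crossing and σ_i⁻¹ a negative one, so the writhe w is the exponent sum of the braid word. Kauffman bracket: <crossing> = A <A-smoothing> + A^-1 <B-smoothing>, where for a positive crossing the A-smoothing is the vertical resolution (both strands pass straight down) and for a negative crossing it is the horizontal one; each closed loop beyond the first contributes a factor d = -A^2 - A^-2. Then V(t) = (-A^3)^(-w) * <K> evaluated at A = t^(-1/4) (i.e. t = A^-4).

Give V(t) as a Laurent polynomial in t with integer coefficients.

t^4 - 2*t^3 + 3*t^2 - 5*t + 6 - 5*t^-1 + 5*t^-2 - 3*t^-3 + 2*t^-4 - t^-5

Derivation:
The presented braid s4^-1 s1^-1 s3 s3 s1^-1 s1^-1 s3 s2 s4^-1 s3 s5 s6 on 7 strands reduces by inverse Markov moves (closure unchanged at each step):
  Destabilize: the word has the form β·s6 where s6 occurs only as the final letter (β ∈ B_6); drop it and the last strand → 6 strands.
  Destabilize: the word has the form β·s5 where s5 occurs only as the final letter (β ∈ B_5); drop it and the last strand → 5 strands.
Reduced to β = s4^-1 s1^-1 s3 s3 s1^-1 s1^-1 s3 s2 s4^-1 s3 on 5 strands, 10 crossings.
Compute on β:
Braid: s4^-1 s1^-1 s3 s3 s1^-1 s1^-1 s3 s2 s4^-1 s3 on 5 strands, 10 crossings.
Writhe w = (#positive) - (#negative) = 5 - 5 = 0.
Enumerate smoothing states for the bracket polynomial. There are 2^10 = 1024 states.
For each crossing: s=0 is the vertical smoothing, s=1 horizontal. Crossing k contributes A^(sign_k * (1 - 2*s_k)); loop factor d = -A^2 - A^-2.
Tabulate the states by total A-exponent and number of loops L (A-exp: L × count):
  A^10: L=6 ×1
  A^8: L=5 ×10
  A^6: L=4 ×41, L=6 ×4
  A^4: L=3 ×83, L=5 ×36, L=7 ×1
  A^2: L=2 ×84, L=4 ×107, L=6 ×19
  A^0: L=1 ×33, L=3 ×143, L=5 ×70, L=7 ×6
  A^-2: L=2 ×68, L=4 ×116, L=6 ×25, L=8 ×1
  A^-4: L=3 ×64, L=5 ×52, L=7 ×4
  A^-6: L=4 ×33, L=6 ×12
  A^-8: L=5 ×9, L=7 ×1
  A^-10: L=6 ×1
Each group contributes A^e * Σ count * d^(L-1):
Powers of d = -A^2 - A^-2: d^2 = A^4 + 2 + A^-4; d^3 = -A^6 - 3*A^2 - 3*A^-2 - A^-6; d^4 = A^8 + 4*A^4 + 6 + 4*A^-4 + A^-8; d^5 = -A^10 - 5*A^6 - 10*A^2 - 10*A^-2 - 5*A^-6 - A^-10; d^6 = A^12 + 6*A^8 + 15*A^4 + 20 + 15*A^-4 + 6*A^-8 + A^-12; d^7 = -A^14 - 7*A^10 - 21*A^6 - 35*A^2 - 35*A^-2 - 21*A^-6 - 7*A^-10 - A^-14.
  A^10 * (d^5) = -A^20 - 5*A^16 - 10*A^12 - 10*A^8 - 5*A^4 - 1
  A^8 * (10*d^4) = 10*A^16 + 40*A^12 + 60*A^8 + 40*A^4 + 10
  A^6 * (41*d^3 + 4*d^5) = -4*A^16 - 61*A^12 - 163*A^8 - 163*A^4 - 61 - 4*A^-4
  A^4 * (83*d^2 + 36*d^4 + d^6) = A^16 + 42*A^12 + 242*A^8 + 402*A^4 + 242 + 42*A^-4 + A^-8
  A^2 * (84*d + 107*d^3 + 19*d^5) = -19*A^12 - 202*A^8 - 595*A^4 - 595 - 202*A^-4 - 19*A^-8
  A^0 * (33 + 143*d^2 + 70*d^4 + 6*d^6) = 6*A^12 + 106*A^8 + 513*A^4 + 859 + 513*A^-4 + 106*A^-8 + 6*A^-12
  A^-2 * (68*d + 116*d^3 + 25*d^5 + d^7) = -A^12 - 32*A^8 - 262*A^4 - 701 - 701*A^-4 - 262*A^-8 - 32*A^-12 - A^-16
  A^-4 * (64*d^2 + 52*d^4 + 4*d^6) = 4*A^8 + 76*A^4 + 332 + 520*A^-4 + 332*A^-8 + 76*A^-12 + 4*A^-16
  A^-6 * (33*d^3 + 12*d^5) = -12*A^4 - 93 - 219*A^-4 - 219*A^-8 - 93*A^-12 - 12*A^-16
  A^-8 * (9*d^4 + d^6) = A^4 + 15 + 51*A^-4 + 74*A^-8 + 51*A^-12 + 15*A^-16 + A^-20
  A^-10 * (d^5) = -1 - 5*A^-4 - 10*A^-8 - 10*A^-12 - 5*A^-16 - A^-20
Summing the groups: <K> = -A^20 + 2*A^16 - 3*A^12 + 5*A^8 - 5*A^4 + 6 - 5*A^-4 + 3*A^-8 - 2*A^-12 + A^-16
Normalise by the writhe: (-A^3)^(-w) = (-A^3)^(0) = 1, so f(A) = 1 * <K> = -A^20 + 2*A^16 - 3*A^12 + 5*A^8 - 5*A^4 + 6 - 5*A^-4 + 3*A^-8 - 2*A^-12 + A^-16.
Substitute A = t^(-1/4), i.e. A^e → t^(-e/4): V(t) = t^4 - 2*t^3 + 3*t^2 - 5*t + 6 - 5*t^-1 + 5*t^-2 - 3*t^-3 + 2*t^-4 - t^-5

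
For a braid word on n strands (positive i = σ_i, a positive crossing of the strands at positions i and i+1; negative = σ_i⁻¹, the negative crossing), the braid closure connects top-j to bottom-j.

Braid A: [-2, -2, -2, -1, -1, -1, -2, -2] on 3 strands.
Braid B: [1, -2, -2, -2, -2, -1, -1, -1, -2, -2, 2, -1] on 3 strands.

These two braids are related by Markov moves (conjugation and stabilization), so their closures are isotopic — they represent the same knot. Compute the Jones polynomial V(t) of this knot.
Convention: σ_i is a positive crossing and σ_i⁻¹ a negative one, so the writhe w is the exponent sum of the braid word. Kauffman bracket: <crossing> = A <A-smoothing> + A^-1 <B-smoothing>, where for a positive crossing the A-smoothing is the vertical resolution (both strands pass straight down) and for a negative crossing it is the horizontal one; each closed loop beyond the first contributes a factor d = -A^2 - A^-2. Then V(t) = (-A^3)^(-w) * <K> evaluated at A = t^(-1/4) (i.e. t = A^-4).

t^-3 + 2*t^-5 - 2*t^-6 + 2*t^-7 - 3*t^-8 + 2*t^-9 - 2*t^-10 + t^-11

Derivation:
Markov-equivalent braids have isotopic closures, hence identical knot invariants. Strip the Markov moves from each word to reach a common short braid β, then compute V(t) once on β.
Braid A: s2^-1 s2^-1 s2^-1 s1^-1 s1^-1 s1^-1 s2^-1 s2^-1 on 3 strands has no conjugating prefix/suffix or stabilization to strip; take β = s2^-1 s2^-1 s2^-1 s1^-1 s1^-1 s1^-1 s2^-1 s2^-1.
Braid B: s1 s2^-1 s2^-1 s2^-1 s2^-1 s1^-1 s1^-1 s1^-1 s2^-1 s2^-1 s2 s1^-1 on 3 strands reduces by inverse Markov moves (closure unchanged at each step):
  Deconjugate: the word is γ·β·γ⁻¹ with γ = s1 s2^-1 (prefix) and γ⁻¹ = s2 s1^-1 (suffix); strip both.
Reduced to β = s2^-1 s2^-1 s2^-1 s1^-1 s1^-1 s1^-1 s2^-1 s2^-1 on 3 strands, 8 crossings.
Both give the same β = s2^-1 s2^-1 s2^-1 s1^-1 s1^-1 s1^-1 s2^-1 s2^-1 on 3 strands, so one state sum suffices:
Braid: s2^-1 s2^-1 s2^-1 s1^-1 s1^-1 s1^-1 s2^-1 s2^-1 on 3 strands, 8 crossings.
Writhe w = (#positive) - (#negative) = 0 - 8 = -8.
Computing the Kauffman bracket via state sum. There are 2^8 = 256 states.
For each crossing: s=0 is the vertical smoothing, s=1 horizontal. Crossing k contributes A^(sign_k * (1 - 2*s_k)); loop factor d = -A^2 - A^-2.
Tabulate the states by total A-exponent and number of loops L (A-exp: L × count):
  A^8: L=7 ×1
  A^6: L=6 ×8
  A^4: L=5 ×28
  A^2: L=4 ×55, L=6 ×1
  A^0: L=3 ×65, L=5 ×5
  A^-2: L=2 ×45, L=4 ×11
  A^-4: L=1 ×15, L=3 ×13
  A^-6: L=2 ×8
  A^-8: L=3 ×1
Each group contributes A^e * Σ count * d^(L-1):
Powers of d = -A^2 - A^-2: d^2 = A^4 + 2 + A^-4; d^3 = -A^6 - 3*A^2 - 3*A^-2 - A^-6; d^4 = A^8 + 4*A^4 + 6 + 4*A^-4 + A^-8; d^5 = -A^10 - 5*A^6 - 10*A^2 - 10*A^-2 - 5*A^-6 - A^-10; d^6 = A^12 + 6*A^8 + 15*A^4 + 20 + 15*A^-4 + 6*A^-8 + A^-12.
  A^8 * (d^6) = A^20 + 6*A^16 + 15*A^12 + 20*A^8 + 15*A^4 + 6 + A^-4
  A^6 * (8*d^5) = -8*A^16 - 40*A^12 - 80*A^8 - 80*A^4 - 40 - 8*A^-4
  A^4 * (28*d^4) = 28*A^12 + 112*A^8 + 168*A^4 + 112 + 28*A^-4
  A^2 * (55*d^3 + d^5) = -A^12 - 60*A^8 - 175*A^4 - 175 - 60*A^-4 - A^-8
  A^0 * (65*d^2 + 5*d^4) = 5*A^8 + 85*A^4 + 160 + 85*A^-4 + 5*A^-8
  A^-2 * (45*d + 11*d^3) = -11*A^4 - 78 - 78*A^-4 - 11*A^-8
  A^-4 * (15 + 13*d^2) = 13 + 41*A^-4 + 13*A^-8
  A^-6 * (8*d) = -8*A^-4 - 8*A^-8
  A^-8 * (d^2) = A^-4 + 2*A^-8 + A^-12
Summing the groups: <K> = A^20 - 2*A^16 + 2*A^12 - 3*A^8 + 2*A^4 - 2 + 2*A^-4 + A^-12
Normalise by the writhe: (-A^3)^(-w) = (-A^3)^(8) = A^24, so f(A) = A^24 * <K> = A^44 - 2*A^40 + 2*A^36 - 3*A^32 + 2*A^28 - 2*A^24 + 2*A^20 + A^12.
Substitute A = t^(-1/4), i.e. A^e → t^(-e/4): V(t) = t^-3 + 2*t^-5 - 2*t^-6 + 2*t^-7 - 3*t^-8 + 2*t^-9 - 2*t^-10 + t^-11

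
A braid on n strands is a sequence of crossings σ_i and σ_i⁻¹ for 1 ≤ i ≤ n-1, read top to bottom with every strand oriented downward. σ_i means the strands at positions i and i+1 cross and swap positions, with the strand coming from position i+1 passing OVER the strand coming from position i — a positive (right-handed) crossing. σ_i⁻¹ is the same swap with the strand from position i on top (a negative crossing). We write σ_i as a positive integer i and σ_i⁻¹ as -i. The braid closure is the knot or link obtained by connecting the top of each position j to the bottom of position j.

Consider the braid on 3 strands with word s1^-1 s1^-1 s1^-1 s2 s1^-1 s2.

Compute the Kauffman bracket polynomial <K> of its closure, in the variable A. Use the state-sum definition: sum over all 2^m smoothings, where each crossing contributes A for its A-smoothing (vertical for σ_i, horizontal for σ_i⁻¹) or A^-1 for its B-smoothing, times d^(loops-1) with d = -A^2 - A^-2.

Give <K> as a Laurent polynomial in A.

Braid: s1^-1 s1^-1 s1^-1 s2 s1^-1 s2 on 3 strands, 6 crossings.
Writhe w = (#positive) - (#negative) = 2 - 4 = -2.
Enumerate smoothing states for the bracket polynomial. There are 2^6 = 64 states.
Smooth each crossing (0=||, 1=⌣⌢); contribution A^(Σ sign_k(1-2s_k)) * d^(L-1).
Tabulate the states by total A-exponent and number of loops L (A-exp: L × count):
  A^6: L=5 ×1
  A^4: L=4 ×6
  A^2: L=3 ×15
  A^0: L=2 ×19, L=4 ×1
  A^-2: L=1 ×11, L=3 ×4
  A^-4: L=2 ×6
  A^-6: L=3 ×1
Each group contributes A^e * Σ count * d^(L-1):
Powers of d = -A^2 - A^-2: d^2 = A^4 + 2 + A^-4; d^3 = -A^6 - 3*A^2 - 3*A^-2 - A^-6; d^4 = A^8 + 4*A^4 + 6 + 4*A^-4 + A^-8.
  A^6 * (d^4) = A^14 + 4*A^10 + 6*A^6 + 4*A^2 + A^-2
  A^4 * (6*d^3) = -6*A^10 - 18*A^6 - 18*A^2 - 6*A^-2
  A^2 * (15*d^2) = 15*A^6 + 30*A^2 + 15*A^-2
  A^0 * (19*d + d^3) = -A^6 - 22*A^2 - 22*A^-2 - A^-6
  A^-2 * (11 + 4*d^2) = 4*A^2 + 19*A^-2 + 4*A^-6
  A^-4 * (6*d) = -6*A^-2 - 6*A^-6
  A^-6 * (d^2) = A^-2 + 2*A^-6 + A^-10
Summing the groups: <K> = A^14 - 2*A^10 + 2*A^6 - 2*A^2 + 2*A^-2 - A^-6 + A^-10

Answer: A^14 - 2*A^10 + 2*A^6 - 2*A^2 + 2*A^-2 - A^-6 + A^-10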